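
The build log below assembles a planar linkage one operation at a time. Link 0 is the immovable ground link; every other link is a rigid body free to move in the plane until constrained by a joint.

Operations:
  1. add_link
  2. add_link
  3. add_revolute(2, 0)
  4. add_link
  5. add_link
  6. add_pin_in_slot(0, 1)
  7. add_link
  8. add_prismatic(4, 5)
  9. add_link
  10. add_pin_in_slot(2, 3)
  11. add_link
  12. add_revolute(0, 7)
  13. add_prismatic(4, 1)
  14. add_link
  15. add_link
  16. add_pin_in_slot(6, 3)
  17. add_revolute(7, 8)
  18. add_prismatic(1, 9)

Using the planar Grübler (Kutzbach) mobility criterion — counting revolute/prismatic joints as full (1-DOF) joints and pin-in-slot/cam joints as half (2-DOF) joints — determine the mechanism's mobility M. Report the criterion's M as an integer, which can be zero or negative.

L=1 J1=0 J2=0
add link → L=2 J1=0 J2=0
add link → L=3 J1=0 J2=0
R@2,0 dof=1 J1 → L=3 J1=1 J2=0
add link → L=4 J1=1 J2=0
add link → L=5 J1=1 J2=0
PS@0,1 dof=2 J2 → L=5 J1=1 J2=1
add link → L=6 J1=1 J2=1
P@4,5 dof=1 J1 → L=6 J1=2 J2=1
add link → L=7 J1=2 J2=1
PS@2,3 dof=2 J2 → L=7 J1=2 J2=2
add link → L=8 J1=2 J2=2
R@0,7 dof=1 J1 → L=8 J1=3 J2=2
P@4,1 dof=1 J1 → L=8 J1=4 J2=2
add link → L=9 J1=4 J2=2
add link → L=10 J1=4 J2=2
PS@6,3 dof=2 J2 → L=10 J1=4 J2=3
R@7,8 dof=1 J1 → L=10 J1=5 J2=3
P@1,9 dof=1 J1 → L=10 J1=6 J2=3
M=3(L−1)−2J1−J2=3·9−2·6−3=12

M = 12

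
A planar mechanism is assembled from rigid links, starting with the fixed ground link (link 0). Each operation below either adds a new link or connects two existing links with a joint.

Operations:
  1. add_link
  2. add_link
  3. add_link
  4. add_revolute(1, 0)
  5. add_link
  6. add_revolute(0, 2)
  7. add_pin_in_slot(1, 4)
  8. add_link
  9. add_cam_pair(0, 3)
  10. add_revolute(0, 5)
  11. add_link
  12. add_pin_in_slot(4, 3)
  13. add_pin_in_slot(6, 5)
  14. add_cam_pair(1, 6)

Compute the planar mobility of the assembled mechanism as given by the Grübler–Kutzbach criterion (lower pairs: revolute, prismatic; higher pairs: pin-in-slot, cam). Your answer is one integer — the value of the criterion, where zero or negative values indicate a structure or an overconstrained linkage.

L=1 J1=0 J2=0
add link → L=2 J1=0 J2=0
add link → L=3 J1=0 J2=0
add link → L=4 J1=0 J2=0
R@1,0 dof=1 J1 → L=4 J1=1 J2=0
add link → L=5 J1=1 J2=0
R@0,2 dof=1 J1 → L=5 J1=2 J2=0
PS@1,4 dof=2 J2 → L=5 J1=2 J2=1
add link → L=6 J1=2 J2=1
C@0,3 dof=2 J2 → L=6 J1=2 J2=2
R@0,5 dof=1 J1 → L=6 J1=3 J2=2
add link → L=7 J1=3 J2=2
PS@4,3 dof=2 J2 → L=7 J1=3 J2=3
PS@6,5 dof=2 J2 → L=7 J1=3 J2=4
C@1,6 dof=2 J2 → L=7 J1=3 J2=5
M=3(L−1)−2J1−J2=3·6−2·3−5=7

M = 7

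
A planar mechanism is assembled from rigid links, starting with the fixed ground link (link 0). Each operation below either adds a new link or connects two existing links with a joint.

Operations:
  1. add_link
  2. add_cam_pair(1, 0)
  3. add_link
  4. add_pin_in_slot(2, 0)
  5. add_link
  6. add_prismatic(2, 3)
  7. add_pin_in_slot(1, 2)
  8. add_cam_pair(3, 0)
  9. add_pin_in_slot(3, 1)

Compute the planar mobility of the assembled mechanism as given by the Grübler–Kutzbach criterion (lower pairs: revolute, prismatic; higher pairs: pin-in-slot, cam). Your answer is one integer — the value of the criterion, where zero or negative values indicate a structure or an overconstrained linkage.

(L,J1,J2)=(1,0,0); link0 fixed
link1: (2,0,0)
C 1-0 [J2]: (2,0,1)
link2: (3,0,1)
PS 2-0 [J2]: (3,0,2)
link3: (4,0,2)
P 2-3 [J1]: (4,1,2)
PS 1-2 [J2]: (4,1,3)
C 3-0 [J2]: (4,1,4)
PS 3-1 [J2]: (4,1,5)
Grübler: 3·3 − 2·1 − 5 = 2

M = 2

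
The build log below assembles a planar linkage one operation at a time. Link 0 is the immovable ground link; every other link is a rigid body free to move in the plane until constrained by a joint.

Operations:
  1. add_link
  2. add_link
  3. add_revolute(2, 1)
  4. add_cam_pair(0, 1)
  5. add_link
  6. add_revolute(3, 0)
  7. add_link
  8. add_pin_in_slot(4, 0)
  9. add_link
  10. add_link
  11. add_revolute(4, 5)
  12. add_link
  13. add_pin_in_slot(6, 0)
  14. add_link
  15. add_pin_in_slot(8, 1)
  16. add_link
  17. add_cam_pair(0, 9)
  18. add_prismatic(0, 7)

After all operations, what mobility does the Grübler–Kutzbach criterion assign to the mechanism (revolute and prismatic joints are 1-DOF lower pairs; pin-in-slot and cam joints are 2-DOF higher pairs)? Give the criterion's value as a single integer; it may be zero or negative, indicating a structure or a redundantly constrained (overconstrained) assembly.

M = 14

ground; <1,0,0>
#1 <2,0,0>
#2 <3,0,0>
R:2↔1 J1 <3,1,0>
C:0↔1 J2 <3,1,1>
#3 <4,1,1>
R:3↔0 J1 <4,2,1>
#4 <5,2,1>
PS:4↔0 J2 <5,2,2>
#5 <6,2,2>
#6 <7,2,2>
R:4↔5 J1 <7,3,2>
#7 <8,3,2>
PS:6↔0 J2 <8,3,3>
#8 <9,3,3>
PS:8↔1 J2 <9,3,4>
#9 <10,3,4>
C:0↔9 J2 <10,3,5>
P:0↔7 J1 <10,4,5>
3×9 − 2×4 − 1×5 = 14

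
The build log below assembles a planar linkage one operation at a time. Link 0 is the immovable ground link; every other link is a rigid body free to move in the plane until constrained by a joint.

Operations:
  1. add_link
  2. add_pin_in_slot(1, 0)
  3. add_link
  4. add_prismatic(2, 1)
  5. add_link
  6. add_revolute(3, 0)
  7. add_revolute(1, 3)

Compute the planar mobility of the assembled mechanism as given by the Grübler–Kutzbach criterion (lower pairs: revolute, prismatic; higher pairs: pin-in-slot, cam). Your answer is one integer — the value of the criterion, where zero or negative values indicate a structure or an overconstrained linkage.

M = 2

link 0 = ground. State L|J1|J2 = 1|0|0
+link1  2|0|0
PS(1,0) f=2→J2  2|0|1
+link2  3|0|1
P(2,1) f=1→J1  3|1|1
+link3  4|1|1
R(3,0) f=1→J1  4|2|1
R(1,3) f=1→J1  4|3|1
M = 3(4−1)−2·3−1 = 9−6−1 = 2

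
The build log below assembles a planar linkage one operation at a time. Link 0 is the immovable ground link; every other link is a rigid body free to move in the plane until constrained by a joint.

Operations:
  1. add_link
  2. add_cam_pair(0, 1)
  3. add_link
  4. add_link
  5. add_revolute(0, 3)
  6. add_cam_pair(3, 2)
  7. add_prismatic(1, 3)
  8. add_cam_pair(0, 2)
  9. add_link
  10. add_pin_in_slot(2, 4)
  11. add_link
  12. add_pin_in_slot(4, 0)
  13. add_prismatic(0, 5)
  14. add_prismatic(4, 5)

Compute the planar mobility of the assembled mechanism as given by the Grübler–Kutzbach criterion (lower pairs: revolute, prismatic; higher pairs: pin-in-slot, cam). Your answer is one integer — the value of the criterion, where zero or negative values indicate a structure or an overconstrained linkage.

M = 2

(L,J1,J2)=(1,0,0); link0 fixed
link1: (2,0,0)
C 0-1 [J2]: (2,0,1)
link2: (3,0,1)
link3: (4,0,1)
R 0-3 [J1]: (4,1,1)
C 3-2 [J2]: (4,1,2)
P 1-3 [J1]: (4,2,2)
C 0-2 [J2]: (4,2,3)
link4: (5,2,3)
PS 2-4 [J2]: (5,2,4)
link5: (6,2,4)
PS 4-0 [J2]: (6,2,5)
P 0-5 [J1]: (6,3,5)
P 4-5 [J1]: (6,4,5)
Grübler: 3·5 − 2·4 − 5 = 2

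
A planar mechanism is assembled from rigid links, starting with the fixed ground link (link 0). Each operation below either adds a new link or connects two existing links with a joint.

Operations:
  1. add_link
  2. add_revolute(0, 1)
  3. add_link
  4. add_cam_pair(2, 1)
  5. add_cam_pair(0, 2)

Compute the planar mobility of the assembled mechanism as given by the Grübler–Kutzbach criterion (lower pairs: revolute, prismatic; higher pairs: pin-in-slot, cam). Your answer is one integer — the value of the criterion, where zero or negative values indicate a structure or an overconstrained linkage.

M = 2

[1;0;0] (link 0 is ground)
L+ [2;0;0]
R(0,1)∈J1 [2;1;0]
L+ [3;1;0]
C(2,1)∈J2 [3;1;1]
C(0,2)∈J2 [3;1;2]
mobility = 6 − 2 − 2 = 2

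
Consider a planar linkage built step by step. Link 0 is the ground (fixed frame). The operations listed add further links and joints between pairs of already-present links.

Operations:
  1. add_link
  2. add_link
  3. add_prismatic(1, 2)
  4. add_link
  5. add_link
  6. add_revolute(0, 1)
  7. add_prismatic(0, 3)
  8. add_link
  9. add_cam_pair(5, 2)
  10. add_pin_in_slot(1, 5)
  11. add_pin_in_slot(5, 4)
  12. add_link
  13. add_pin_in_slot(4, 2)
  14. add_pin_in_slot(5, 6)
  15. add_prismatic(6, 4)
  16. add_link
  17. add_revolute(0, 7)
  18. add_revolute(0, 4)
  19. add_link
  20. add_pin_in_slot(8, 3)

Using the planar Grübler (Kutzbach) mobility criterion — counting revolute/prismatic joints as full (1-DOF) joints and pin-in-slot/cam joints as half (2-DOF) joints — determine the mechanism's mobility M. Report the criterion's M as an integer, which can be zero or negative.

(L,J1,J2)=(1,0,0); link0 fixed
link1: (2,0,0)
link2: (3,0,0)
P 1-2 [J1]: (3,1,0)
link3: (4,1,0)
link4: (5,1,0)
R 0-1 [J1]: (5,2,0)
P 0-3 [J1]: (5,3,0)
link5: (6,3,0)
C 5-2 [J2]: (6,3,1)
PS 1-5 [J2]: (6,3,2)
PS 5-4 [J2]: (6,3,3)
link6: (7,3,3)
PS 4-2 [J2]: (7,3,4)
PS 5-6 [J2]: (7,3,5)
P 6-4 [J1]: (7,4,5)
link7: (8,4,5)
R 0-7 [J1]: (8,5,5)
R 0-4 [J1]: (8,6,5)
link8: (9,6,5)
PS 8-3 [J2]: (9,6,6)
Grübler: 3·8 − 2·6 − 6 = 6

M = 6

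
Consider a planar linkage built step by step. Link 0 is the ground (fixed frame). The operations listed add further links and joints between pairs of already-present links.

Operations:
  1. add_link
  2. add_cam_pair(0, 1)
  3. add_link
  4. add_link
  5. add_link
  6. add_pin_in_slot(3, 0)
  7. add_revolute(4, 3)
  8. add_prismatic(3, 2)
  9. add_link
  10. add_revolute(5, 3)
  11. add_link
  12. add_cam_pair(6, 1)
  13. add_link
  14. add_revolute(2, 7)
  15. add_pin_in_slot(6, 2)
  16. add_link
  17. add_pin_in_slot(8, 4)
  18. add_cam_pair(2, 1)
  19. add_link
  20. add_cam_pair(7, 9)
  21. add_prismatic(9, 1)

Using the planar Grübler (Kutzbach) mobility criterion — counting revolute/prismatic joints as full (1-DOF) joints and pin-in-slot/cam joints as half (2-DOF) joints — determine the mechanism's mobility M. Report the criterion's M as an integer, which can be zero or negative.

(L,J1,J2)=(1,0,0); link0 fixed
link1: (2,0,0)
C 0-1 [J2]: (2,0,1)
link2: (3,0,1)
link3: (4,0,1)
link4: (5,0,1)
PS 3-0 [J2]: (5,0,2)
R 4-3 [J1]: (5,1,2)
P 3-2 [J1]: (5,2,2)
link5: (6,2,2)
R 5-3 [J1]: (6,3,2)
link6: (7,3,2)
C 6-1 [J2]: (7,3,3)
link7: (8,3,3)
R 2-7 [J1]: (8,4,3)
PS 6-2 [J2]: (8,4,4)
link8: (9,4,4)
PS 8-4 [J2]: (9,4,5)
C 2-1 [J2]: (9,4,6)
link9: (10,4,6)
C 7-9 [J2]: (10,4,7)
P 9-1 [J1]: (10,5,7)
Grübler: 3·9 − 2·5 − 7 = 10

M = 10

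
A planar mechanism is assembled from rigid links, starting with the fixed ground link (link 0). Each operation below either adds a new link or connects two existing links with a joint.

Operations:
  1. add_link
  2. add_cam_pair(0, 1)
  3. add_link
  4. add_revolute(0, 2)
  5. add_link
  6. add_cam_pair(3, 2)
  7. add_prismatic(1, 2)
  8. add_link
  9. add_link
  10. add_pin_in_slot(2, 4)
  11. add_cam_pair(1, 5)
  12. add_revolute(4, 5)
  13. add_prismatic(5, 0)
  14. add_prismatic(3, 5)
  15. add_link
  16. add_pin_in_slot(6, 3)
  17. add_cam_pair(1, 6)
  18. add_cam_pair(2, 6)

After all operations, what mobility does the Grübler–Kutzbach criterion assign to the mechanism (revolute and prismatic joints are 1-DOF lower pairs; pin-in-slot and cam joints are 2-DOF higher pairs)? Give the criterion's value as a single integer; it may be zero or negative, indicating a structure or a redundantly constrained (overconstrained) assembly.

M = 1

L=1 J1=0 J2=0
add link → L=2 J1=0 J2=0
C@0,1 dof=2 J2 → L=2 J1=0 J2=1
add link → L=3 J1=0 J2=1
R@0,2 dof=1 J1 → L=3 J1=1 J2=1
add link → L=4 J1=1 J2=1
C@3,2 dof=2 J2 → L=4 J1=1 J2=2
P@1,2 dof=1 J1 → L=4 J1=2 J2=2
add link → L=5 J1=2 J2=2
add link → L=6 J1=2 J2=2
PS@2,4 dof=2 J2 → L=6 J1=2 J2=3
C@1,5 dof=2 J2 → L=6 J1=2 J2=4
R@4,5 dof=1 J1 → L=6 J1=3 J2=4
P@5,0 dof=1 J1 → L=6 J1=4 J2=4
P@3,5 dof=1 J1 → L=6 J1=5 J2=4
add link → L=7 J1=5 J2=4
PS@6,3 dof=2 J2 → L=7 J1=5 J2=5
C@1,6 dof=2 J2 → L=7 J1=5 J2=6
C@2,6 dof=2 J2 → L=7 J1=5 J2=7
M=3(L−1)−2J1−J2=3·6−2·5−7=1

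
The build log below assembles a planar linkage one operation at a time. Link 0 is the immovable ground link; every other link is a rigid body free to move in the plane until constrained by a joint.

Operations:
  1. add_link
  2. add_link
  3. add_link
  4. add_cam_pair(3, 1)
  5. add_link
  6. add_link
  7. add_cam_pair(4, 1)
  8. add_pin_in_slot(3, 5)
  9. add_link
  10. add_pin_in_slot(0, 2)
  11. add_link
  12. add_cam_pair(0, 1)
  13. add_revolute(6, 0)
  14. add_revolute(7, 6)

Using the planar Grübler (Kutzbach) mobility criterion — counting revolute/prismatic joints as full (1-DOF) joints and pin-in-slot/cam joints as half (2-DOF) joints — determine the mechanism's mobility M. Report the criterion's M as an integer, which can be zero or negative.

link 0 = ground. State L|J1|J2 = 1|0|0
+link1  2|0|0
+link2  3|0|0
+link3  4|0|0
C(3,1) f=2→J2  4|0|1
+link4  5|0|1
+link5  6|0|1
C(4,1) f=2→J2  6|0|2
PS(3,5) f=2→J2  6|0|3
+link6  7|0|3
PS(0,2) f=2→J2  7|0|4
+link7  8|0|4
C(0,1) f=2→J2  8|0|5
R(6,0) f=1→J1  8|1|5
R(7,6) f=1→J1  8|2|5
M = 3(8−1)−2·2−5 = 21−4−5 = 12

M = 12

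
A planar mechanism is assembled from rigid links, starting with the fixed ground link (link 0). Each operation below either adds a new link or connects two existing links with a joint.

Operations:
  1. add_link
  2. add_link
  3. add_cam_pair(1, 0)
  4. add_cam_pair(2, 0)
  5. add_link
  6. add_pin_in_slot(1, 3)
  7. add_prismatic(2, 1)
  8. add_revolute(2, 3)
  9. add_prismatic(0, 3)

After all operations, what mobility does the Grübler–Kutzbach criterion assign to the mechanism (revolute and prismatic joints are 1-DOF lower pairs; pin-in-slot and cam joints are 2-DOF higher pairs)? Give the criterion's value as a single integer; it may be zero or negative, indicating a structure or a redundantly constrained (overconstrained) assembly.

M = 0

(L,J1,J2)=(1,0,0); link0 fixed
link1: (2,0,0)
link2: (3,0,0)
C 1-0 [J2]: (3,0,1)
C 2-0 [J2]: (3,0,2)
link3: (4,0,2)
PS 1-3 [J2]: (4,0,3)
P 2-1 [J1]: (4,1,3)
R 2-3 [J1]: (4,2,3)
P 0-3 [J1]: (4,3,3)
Grübler: 3·3 − 2·3 − 3 = 0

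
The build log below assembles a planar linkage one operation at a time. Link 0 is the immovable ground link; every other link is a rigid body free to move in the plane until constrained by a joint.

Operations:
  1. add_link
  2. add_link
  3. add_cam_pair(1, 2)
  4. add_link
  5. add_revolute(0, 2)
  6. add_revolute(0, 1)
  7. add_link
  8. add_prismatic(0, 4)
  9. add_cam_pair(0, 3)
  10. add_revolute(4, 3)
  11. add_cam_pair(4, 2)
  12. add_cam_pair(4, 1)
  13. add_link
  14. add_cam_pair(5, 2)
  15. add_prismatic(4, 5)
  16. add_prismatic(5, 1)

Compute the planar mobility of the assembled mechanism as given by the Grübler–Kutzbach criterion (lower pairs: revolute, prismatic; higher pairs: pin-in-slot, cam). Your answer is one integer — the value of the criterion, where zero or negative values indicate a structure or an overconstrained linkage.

(L,J1,J2)=(1,0,0); link0 fixed
link1: (2,0,0)
link2: (3,0,0)
C 1-2 [J2]: (3,0,1)
link3: (4,0,1)
R 0-2 [J1]: (4,1,1)
R 0-1 [J1]: (4,2,1)
link4: (5,2,1)
P 0-4 [J1]: (5,3,1)
C 0-3 [J2]: (5,3,2)
R 4-3 [J1]: (5,4,2)
C 4-2 [J2]: (5,4,3)
C 4-1 [J2]: (5,4,4)
link5: (6,4,4)
C 5-2 [J2]: (6,4,5)
P 4-5 [J1]: (6,5,5)
P 5-1 [J1]: (6,6,5)
Grübler: 3·5 − 2·6 − 5 = -2

M = -2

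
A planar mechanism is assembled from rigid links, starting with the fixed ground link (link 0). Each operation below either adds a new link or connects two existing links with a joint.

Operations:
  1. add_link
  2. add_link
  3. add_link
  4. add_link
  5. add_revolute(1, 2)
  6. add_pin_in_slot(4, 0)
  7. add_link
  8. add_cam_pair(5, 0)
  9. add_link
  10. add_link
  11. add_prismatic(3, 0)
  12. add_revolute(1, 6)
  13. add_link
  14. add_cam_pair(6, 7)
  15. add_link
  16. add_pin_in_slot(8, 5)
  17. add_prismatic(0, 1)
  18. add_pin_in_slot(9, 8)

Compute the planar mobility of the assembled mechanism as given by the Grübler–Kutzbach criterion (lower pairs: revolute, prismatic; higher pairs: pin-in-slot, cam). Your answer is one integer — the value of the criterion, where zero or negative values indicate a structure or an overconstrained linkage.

[1;0;0] (link 0 is ground)
L+ [2;0;0]
L+ [3;0;0]
L+ [4;0;0]
L+ [5;0;0]
R(1,2)∈J1 [5;1;0]
PS(4,0)∈J2 [5;1;1]
L+ [6;1;1]
C(5,0)∈J2 [6;1;2]
L+ [7;1;2]
L+ [8;1;2]
P(3,0)∈J1 [8;2;2]
R(1,6)∈J1 [8;3;2]
L+ [9;3;2]
C(6,7)∈J2 [9;3;3]
L+ [10;3;3]
PS(8,5)∈J2 [10;3;4]
P(0,1)∈J1 [10;4;4]
PS(9,8)∈J2 [10;4;5]
mobility = 27 − 8 − 5 = 14

M = 14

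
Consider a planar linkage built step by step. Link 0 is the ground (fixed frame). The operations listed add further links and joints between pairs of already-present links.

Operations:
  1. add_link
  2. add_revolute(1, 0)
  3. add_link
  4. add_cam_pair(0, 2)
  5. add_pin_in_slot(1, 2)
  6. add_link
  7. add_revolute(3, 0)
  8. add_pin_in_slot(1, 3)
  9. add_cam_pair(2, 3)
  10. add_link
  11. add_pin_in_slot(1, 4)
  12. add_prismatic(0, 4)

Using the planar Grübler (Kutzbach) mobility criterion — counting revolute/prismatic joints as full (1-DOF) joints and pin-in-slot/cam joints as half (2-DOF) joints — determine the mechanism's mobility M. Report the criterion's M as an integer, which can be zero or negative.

ground; <1,0,0>
#1 <2,0,0>
R:1↔0 J1 <2,1,0>
#2 <3,1,0>
C:0↔2 J2 <3,1,1>
PS:1↔2 J2 <3,1,2>
#3 <4,1,2>
R:3↔0 J1 <4,2,2>
PS:1↔3 J2 <4,2,3>
C:2↔3 J2 <4,2,4>
#4 <5,2,4>
PS:1↔4 J2 <5,2,5>
P:0↔4 J1 <5,3,5>
3×4 − 2×3 − 1×5 = 1

M = 1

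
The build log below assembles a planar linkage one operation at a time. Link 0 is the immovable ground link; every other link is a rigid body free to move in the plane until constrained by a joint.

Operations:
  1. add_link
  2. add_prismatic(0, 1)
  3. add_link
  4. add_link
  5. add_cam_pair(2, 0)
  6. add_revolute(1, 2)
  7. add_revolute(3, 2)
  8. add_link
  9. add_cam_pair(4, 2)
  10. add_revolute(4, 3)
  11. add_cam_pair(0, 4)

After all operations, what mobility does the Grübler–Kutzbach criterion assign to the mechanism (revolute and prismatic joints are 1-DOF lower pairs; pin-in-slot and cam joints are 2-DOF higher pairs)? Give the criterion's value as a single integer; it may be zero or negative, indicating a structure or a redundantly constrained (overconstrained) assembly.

M = 1

ground; <1,0,0>
#1 <2,0,0>
P:0↔1 J1 <2,1,0>
#2 <3,1,0>
#3 <4,1,0>
C:2↔0 J2 <4,1,1>
R:1↔2 J1 <4,2,1>
R:3↔2 J1 <4,3,1>
#4 <5,3,1>
C:4↔2 J2 <5,3,2>
R:4↔3 J1 <5,4,2>
C:0↔4 J2 <5,4,3>
3×4 − 2×4 − 1×3 = 1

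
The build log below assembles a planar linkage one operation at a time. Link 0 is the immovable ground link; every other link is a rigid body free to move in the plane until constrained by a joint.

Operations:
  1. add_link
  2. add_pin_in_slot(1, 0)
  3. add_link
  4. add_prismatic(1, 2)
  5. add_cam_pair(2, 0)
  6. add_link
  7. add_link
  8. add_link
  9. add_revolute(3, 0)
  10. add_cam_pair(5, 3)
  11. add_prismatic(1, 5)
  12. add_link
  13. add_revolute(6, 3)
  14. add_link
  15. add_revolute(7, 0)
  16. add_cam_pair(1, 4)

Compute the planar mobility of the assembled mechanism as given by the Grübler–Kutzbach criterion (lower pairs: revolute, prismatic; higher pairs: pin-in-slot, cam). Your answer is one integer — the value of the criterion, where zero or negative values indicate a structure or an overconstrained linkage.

M = 7

link 0 = ground. State L|J1|J2 = 1|0|0
+link1  2|0|0
PS(1,0) f=2→J2  2|0|1
+link2  3|0|1
P(1,2) f=1→J1  3|1|1
C(2,0) f=2→J2  3|1|2
+link3  4|1|2
+link4  5|1|2
+link5  6|1|2
R(3,0) f=1→J1  6|2|2
C(5,3) f=2→J2  6|2|3
P(1,5) f=1→J1  6|3|3
+link6  7|3|3
R(6,3) f=1→J1  7|4|3
+link7  8|4|3
R(7,0) f=1→J1  8|5|3
C(1,4) f=2→J2  8|5|4
M = 3(8−1)−2·5−4 = 21−10−4 = 7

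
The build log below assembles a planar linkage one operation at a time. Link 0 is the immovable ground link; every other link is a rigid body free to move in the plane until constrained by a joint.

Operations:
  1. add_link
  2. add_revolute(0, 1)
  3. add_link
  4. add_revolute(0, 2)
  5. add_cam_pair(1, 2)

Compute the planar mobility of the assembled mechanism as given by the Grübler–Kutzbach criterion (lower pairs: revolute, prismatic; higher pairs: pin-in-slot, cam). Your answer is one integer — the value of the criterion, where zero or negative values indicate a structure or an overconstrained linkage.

L=1 J1=0 J2=0
add link → L=2 J1=0 J2=0
R@0,1 dof=1 J1 → L=2 J1=1 J2=0
add link → L=3 J1=1 J2=0
R@0,2 dof=1 J1 → L=3 J1=2 J2=0
C@1,2 dof=2 J2 → L=3 J1=2 J2=1
M=3(L−1)−2J1−J2=3·2−2·2−1=1

M = 1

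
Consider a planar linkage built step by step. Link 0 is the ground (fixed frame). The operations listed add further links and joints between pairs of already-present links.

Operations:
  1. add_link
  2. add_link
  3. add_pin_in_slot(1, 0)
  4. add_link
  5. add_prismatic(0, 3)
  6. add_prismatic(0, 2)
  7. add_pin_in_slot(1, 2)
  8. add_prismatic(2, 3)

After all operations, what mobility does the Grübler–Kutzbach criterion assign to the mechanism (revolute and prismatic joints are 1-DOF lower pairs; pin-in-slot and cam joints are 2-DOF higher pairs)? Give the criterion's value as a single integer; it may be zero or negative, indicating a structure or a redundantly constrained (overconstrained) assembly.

M = 1

(L,J1,J2)=(1,0,0); link0 fixed
link1: (2,0,0)
link2: (3,0,0)
PS 1-0 [J2]: (3,0,1)
link3: (4,0,1)
P 0-3 [J1]: (4,1,1)
P 0-2 [J1]: (4,2,1)
PS 1-2 [J2]: (4,2,2)
P 2-3 [J1]: (4,3,2)
Grübler: 3·3 − 2·3 − 2 = 1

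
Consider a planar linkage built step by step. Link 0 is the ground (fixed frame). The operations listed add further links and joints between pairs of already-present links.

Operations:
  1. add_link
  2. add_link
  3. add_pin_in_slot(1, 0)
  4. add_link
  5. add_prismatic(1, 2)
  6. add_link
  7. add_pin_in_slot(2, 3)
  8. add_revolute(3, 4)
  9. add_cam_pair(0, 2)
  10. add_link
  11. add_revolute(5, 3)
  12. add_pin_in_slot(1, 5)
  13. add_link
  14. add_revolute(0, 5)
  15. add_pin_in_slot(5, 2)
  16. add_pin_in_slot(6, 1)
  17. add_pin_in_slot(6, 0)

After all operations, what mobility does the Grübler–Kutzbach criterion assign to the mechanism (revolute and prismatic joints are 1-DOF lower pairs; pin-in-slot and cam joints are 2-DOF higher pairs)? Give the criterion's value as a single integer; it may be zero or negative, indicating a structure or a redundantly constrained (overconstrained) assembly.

M = 3

L=1 J1=0 J2=0
add link → L=2 J1=0 J2=0
add link → L=3 J1=0 J2=0
PS@1,0 dof=2 J2 → L=3 J1=0 J2=1
add link → L=4 J1=0 J2=1
P@1,2 dof=1 J1 → L=4 J1=1 J2=1
add link → L=5 J1=1 J2=1
PS@2,3 dof=2 J2 → L=5 J1=1 J2=2
R@3,4 dof=1 J1 → L=5 J1=2 J2=2
C@0,2 dof=2 J2 → L=5 J1=2 J2=3
add link → L=6 J1=2 J2=3
R@5,3 dof=1 J1 → L=6 J1=3 J2=3
PS@1,5 dof=2 J2 → L=6 J1=3 J2=4
add link → L=7 J1=3 J2=4
R@0,5 dof=1 J1 → L=7 J1=4 J2=4
PS@5,2 dof=2 J2 → L=7 J1=4 J2=5
PS@6,1 dof=2 J2 → L=7 J1=4 J2=6
PS@6,0 dof=2 J2 → L=7 J1=4 J2=7
M=3(L−1)−2J1−J2=3·6−2·4−7=3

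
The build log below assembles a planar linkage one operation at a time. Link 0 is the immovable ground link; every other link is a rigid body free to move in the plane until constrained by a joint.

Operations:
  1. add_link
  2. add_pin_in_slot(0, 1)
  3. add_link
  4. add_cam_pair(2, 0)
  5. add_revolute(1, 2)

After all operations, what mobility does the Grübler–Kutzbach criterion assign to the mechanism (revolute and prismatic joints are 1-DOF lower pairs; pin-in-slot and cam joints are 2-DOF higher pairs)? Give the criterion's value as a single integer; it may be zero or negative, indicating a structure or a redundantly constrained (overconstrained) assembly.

M = 2

ground; <1,0,0>
#1 <2,0,0>
PS:0↔1 J2 <2,0,1>
#2 <3,0,1>
C:2↔0 J2 <3,0,2>
R:1↔2 J1 <3,1,2>
3×2 − 2×1 − 1×2 = 2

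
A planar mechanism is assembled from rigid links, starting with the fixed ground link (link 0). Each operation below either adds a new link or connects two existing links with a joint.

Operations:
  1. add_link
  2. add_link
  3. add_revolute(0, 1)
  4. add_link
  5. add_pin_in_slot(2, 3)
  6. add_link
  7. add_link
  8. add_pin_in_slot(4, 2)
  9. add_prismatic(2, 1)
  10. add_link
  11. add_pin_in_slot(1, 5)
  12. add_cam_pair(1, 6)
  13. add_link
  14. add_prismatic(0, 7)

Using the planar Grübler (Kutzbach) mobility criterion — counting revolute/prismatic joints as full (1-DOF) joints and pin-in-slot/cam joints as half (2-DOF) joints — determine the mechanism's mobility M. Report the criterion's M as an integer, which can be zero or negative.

L=1 J1=0 J2=0
add link → L=2 J1=0 J2=0
add link → L=3 J1=0 J2=0
R@0,1 dof=1 J1 → L=3 J1=1 J2=0
add link → L=4 J1=1 J2=0
PS@2,3 dof=2 J2 → L=4 J1=1 J2=1
add link → L=5 J1=1 J2=1
add link → L=6 J1=1 J2=1
PS@4,2 dof=2 J2 → L=6 J1=1 J2=2
P@2,1 dof=1 J1 → L=6 J1=2 J2=2
add link → L=7 J1=2 J2=2
PS@1,5 dof=2 J2 → L=7 J1=2 J2=3
C@1,6 dof=2 J2 → L=7 J1=2 J2=4
add link → L=8 J1=2 J2=4
P@0,7 dof=1 J1 → L=8 J1=3 J2=4
M=3(L−1)−2J1−J2=3·7−2·3−4=11

M = 11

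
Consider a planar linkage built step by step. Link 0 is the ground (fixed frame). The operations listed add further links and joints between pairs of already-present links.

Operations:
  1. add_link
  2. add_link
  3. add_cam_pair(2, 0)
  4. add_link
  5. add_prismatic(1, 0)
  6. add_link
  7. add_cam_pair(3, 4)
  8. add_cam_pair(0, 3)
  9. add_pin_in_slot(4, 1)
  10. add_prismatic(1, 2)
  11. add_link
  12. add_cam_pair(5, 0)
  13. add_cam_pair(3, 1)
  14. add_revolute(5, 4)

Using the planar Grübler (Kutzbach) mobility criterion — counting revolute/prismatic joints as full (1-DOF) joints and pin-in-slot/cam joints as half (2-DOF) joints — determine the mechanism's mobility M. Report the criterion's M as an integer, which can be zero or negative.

M = 3

link 0 = ground. State L|J1|J2 = 1|0|0
+link1  2|0|0
+link2  3|0|0
C(2,0) f=2→J2  3|0|1
+link3  4|0|1
P(1,0) f=1→J1  4|1|1
+link4  5|1|1
C(3,4) f=2→J2  5|1|2
C(0,3) f=2→J2  5|1|3
PS(4,1) f=2→J2  5|1|4
P(1,2) f=1→J1  5|2|4
+link5  6|2|4
C(5,0) f=2→J2  6|2|5
C(3,1) f=2→J2  6|2|6
R(5,4) f=1→J1  6|3|6
M = 3(6−1)−2·3−6 = 15−6−6 = 3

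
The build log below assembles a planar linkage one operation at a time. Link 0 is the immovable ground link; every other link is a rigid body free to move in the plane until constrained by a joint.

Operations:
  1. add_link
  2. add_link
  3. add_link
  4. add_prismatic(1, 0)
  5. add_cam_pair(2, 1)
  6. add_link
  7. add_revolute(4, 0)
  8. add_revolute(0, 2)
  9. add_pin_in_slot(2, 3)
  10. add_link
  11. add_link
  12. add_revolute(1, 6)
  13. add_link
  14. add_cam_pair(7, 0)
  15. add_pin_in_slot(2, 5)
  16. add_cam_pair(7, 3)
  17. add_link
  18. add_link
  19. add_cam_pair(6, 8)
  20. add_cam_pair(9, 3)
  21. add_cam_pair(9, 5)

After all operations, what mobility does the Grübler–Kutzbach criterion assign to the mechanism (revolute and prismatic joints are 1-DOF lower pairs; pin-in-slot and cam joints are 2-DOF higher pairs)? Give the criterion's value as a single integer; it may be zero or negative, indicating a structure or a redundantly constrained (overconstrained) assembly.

M = 11

(L,J1,J2)=(1,0,0); link0 fixed
link1: (2,0,0)
link2: (3,0,0)
link3: (4,0,0)
P 1-0 [J1]: (4,1,0)
C 2-1 [J2]: (4,1,1)
link4: (5,1,1)
R 4-0 [J1]: (5,2,1)
R 0-2 [J1]: (5,3,1)
PS 2-3 [J2]: (5,3,2)
link5: (6,3,2)
link6: (7,3,2)
R 1-6 [J1]: (7,4,2)
link7: (8,4,2)
C 7-0 [J2]: (8,4,3)
PS 2-5 [J2]: (8,4,4)
C 7-3 [J2]: (8,4,5)
link8: (9,4,5)
link9: (10,4,5)
C 6-8 [J2]: (10,4,6)
C 9-3 [J2]: (10,4,7)
C 9-5 [J2]: (10,4,8)
Grübler: 3·9 − 2·4 − 8 = 11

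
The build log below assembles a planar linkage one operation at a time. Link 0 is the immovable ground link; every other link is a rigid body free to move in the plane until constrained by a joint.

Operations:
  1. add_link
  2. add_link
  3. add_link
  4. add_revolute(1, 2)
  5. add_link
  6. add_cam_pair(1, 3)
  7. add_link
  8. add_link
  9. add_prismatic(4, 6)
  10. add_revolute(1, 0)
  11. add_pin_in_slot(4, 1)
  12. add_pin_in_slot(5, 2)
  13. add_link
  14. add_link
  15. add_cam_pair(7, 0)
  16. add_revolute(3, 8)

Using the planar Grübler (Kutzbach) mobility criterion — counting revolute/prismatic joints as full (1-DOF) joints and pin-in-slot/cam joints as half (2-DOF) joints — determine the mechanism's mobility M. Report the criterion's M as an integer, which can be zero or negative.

link 0 = ground. State L|J1|J2 = 1|0|0
+link1  2|0|0
+link2  3|0|0
+link3  4|0|0
R(1,2) f=1→J1  4|1|0
+link4  5|1|0
C(1,3) f=2→J2  5|1|1
+link5  6|1|1
+link6  7|1|1
P(4,6) f=1→J1  7|2|1
R(1,0) f=1→J1  7|3|1
PS(4,1) f=2→J2  7|3|2
PS(5,2) f=2→J2  7|3|3
+link7  8|3|3
+link8  9|3|3
C(7,0) f=2→J2  9|3|4
R(3,8) f=1→J1  9|4|4
M = 3(9−1)−2·4−4 = 24−8−4 = 12

M = 12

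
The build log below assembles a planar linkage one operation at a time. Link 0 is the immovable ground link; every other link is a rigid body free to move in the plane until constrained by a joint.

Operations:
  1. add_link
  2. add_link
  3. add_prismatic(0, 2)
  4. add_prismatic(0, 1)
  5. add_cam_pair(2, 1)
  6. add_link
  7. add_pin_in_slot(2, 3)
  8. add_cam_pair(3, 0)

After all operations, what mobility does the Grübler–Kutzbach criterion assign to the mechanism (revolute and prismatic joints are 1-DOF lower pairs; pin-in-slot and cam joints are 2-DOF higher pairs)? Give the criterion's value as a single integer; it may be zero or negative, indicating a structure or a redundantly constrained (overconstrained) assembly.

link 0 = ground. State L|J1|J2 = 1|0|0
+link1  2|0|0
+link2  3|0|0
P(0,2) f=1→J1  3|1|0
P(0,1) f=1→J1  3|2|0
C(2,1) f=2→J2  3|2|1
+link3  4|2|1
PS(2,3) f=2→J2  4|2|2
C(3,0) f=2→J2  4|2|3
M = 3(4−1)−2·2−3 = 9−4−3 = 2

M = 2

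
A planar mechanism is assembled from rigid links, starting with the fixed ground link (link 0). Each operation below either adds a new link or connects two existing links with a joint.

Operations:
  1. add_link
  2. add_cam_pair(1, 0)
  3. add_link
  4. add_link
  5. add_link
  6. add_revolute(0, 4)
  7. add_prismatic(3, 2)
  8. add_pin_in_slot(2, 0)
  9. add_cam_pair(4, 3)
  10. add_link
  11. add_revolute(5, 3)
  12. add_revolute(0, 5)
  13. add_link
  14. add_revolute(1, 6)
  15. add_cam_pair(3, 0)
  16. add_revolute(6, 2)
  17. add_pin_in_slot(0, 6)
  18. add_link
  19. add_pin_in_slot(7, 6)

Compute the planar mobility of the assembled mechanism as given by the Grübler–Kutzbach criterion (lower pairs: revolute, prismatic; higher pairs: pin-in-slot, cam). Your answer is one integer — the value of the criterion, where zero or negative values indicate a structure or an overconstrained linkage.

M = 3

link 0 = ground. State L|J1|J2 = 1|0|0
+link1  2|0|0
C(1,0) f=2→J2  2|0|1
+link2  3|0|1
+link3  4|0|1
+link4  5|0|1
R(0,4) f=1→J1  5|1|1
P(3,2) f=1→J1  5|2|1
PS(2,0) f=2→J2  5|2|2
C(4,3) f=2→J2  5|2|3
+link5  6|2|3
R(5,3) f=1→J1  6|3|3
R(0,5) f=1→J1  6|4|3
+link6  7|4|3
R(1,6) f=1→J1  7|5|3
C(3,0) f=2→J2  7|5|4
R(6,2) f=1→J1  7|6|4
PS(0,6) f=2→J2  7|6|5
+link7  8|6|5
PS(7,6) f=2→J2  8|6|6
M = 3(8−1)−2·6−6 = 21−12−6 = 3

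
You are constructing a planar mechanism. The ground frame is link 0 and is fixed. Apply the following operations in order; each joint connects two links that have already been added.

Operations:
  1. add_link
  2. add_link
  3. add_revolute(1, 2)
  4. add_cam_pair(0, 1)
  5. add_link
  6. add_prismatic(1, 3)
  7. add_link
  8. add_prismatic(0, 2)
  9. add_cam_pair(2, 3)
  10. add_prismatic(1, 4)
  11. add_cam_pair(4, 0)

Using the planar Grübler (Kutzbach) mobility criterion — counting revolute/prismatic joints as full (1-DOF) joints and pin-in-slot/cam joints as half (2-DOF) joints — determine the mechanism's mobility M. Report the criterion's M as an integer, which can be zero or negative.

[1;0;0] (link 0 is ground)
L+ [2;0;0]
L+ [3;0;0]
R(1,2)∈J1 [3;1;0]
C(0,1)∈J2 [3;1;1]
L+ [4;1;1]
P(1,3)∈J1 [4;2;1]
L+ [5;2;1]
P(0,2)∈J1 [5;3;1]
C(2,3)∈J2 [5;3;2]
P(1,4)∈J1 [5;4;2]
C(4,0)∈J2 [5;4;3]
mobility = 12 − 8 − 3 = 1

M = 1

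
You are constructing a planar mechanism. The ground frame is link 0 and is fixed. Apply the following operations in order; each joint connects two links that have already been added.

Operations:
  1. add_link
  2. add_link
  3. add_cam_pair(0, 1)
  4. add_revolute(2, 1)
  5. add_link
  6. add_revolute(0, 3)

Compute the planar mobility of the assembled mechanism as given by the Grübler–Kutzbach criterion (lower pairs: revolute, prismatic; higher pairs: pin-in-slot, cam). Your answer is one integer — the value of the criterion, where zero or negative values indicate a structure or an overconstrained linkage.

M = 4

[1;0;0] (link 0 is ground)
L+ [2;0;0]
L+ [3;0;0]
C(0,1)∈J2 [3;0;1]
R(2,1)∈J1 [3;1;1]
L+ [4;1;1]
R(0,3)∈J1 [4;2;1]
mobility = 9 − 4 − 1 = 4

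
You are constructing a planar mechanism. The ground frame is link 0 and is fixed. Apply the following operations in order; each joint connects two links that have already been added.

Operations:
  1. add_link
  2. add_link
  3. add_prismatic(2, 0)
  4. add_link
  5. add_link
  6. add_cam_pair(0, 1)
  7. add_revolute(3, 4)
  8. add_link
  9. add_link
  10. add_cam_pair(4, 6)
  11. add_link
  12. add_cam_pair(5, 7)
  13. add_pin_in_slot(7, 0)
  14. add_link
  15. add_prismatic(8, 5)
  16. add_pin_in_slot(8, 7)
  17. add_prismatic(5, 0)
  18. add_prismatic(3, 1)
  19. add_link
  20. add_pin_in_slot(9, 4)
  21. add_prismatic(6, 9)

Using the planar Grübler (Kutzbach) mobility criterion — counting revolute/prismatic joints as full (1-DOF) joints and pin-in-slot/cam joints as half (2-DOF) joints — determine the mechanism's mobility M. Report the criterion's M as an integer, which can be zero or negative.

M = 9

ground; <1,0,0>
#1 <2,0,0>
#2 <3,0,0>
P:2↔0 J1 <3,1,0>
#3 <4,1,0>
#4 <5,1,0>
C:0↔1 J2 <5,1,1>
R:3↔4 J1 <5,2,1>
#5 <6,2,1>
#6 <7,2,1>
C:4↔6 J2 <7,2,2>
#7 <8,2,2>
C:5↔7 J2 <8,2,3>
PS:7↔0 J2 <8,2,4>
#8 <9,2,4>
P:8↔5 J1 <9,3,4>
PS:8↔7 J2 <9,3,5>
P:5↔0 J1 <9,4,5>
P:3↔1 J1 <9,5,5>
#9 <10,5,5>
PS:9↔4 J2 <10,5,6>
P:6↔9 J1 <10,6,6>
3×9 − 2×6 − 1×6 = 9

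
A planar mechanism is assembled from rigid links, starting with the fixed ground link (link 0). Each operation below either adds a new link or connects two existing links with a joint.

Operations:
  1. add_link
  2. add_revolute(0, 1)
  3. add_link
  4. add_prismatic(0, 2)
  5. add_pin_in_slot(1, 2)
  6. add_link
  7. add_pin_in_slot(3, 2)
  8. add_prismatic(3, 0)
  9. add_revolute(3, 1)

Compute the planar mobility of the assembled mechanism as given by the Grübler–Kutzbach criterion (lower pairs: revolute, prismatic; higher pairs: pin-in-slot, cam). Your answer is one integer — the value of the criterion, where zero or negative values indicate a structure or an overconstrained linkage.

link 0 = ground. State L|J1|J2 = 1|0|0
+link1  2|0|0
R(0,1) f=1→J1  2|1|0
+link2  3|1|0
P(0,2) f=1→J1  3|2|0
PS(1,2) f=2→J2  3|2|1
+link3  4|2|1
PS(3,2) f=2→J2  4|2|2
P(3,0) f=1→J1  4|3|2
R(3,1) f=1→J1  4|4|2
M = 3(4−1)−2·4−2 = 9−8−2 = -1

M = -1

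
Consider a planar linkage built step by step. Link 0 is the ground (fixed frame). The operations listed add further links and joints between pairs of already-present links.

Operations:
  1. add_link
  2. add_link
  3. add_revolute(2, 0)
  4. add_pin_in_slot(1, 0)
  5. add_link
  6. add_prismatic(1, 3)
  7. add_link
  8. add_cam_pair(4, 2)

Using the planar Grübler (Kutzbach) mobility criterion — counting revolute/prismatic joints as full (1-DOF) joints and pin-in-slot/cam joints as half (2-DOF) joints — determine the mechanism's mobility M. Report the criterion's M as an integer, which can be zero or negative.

link 0 = ground. State L|J1|J2 = 1|0|0
+link1  2|0|0
+link2  3|0|0
R(2,0) f=1→J1  3|1|0
PS(1,0) f=2→J2  3|1|1
+link3  4|1|1
P(1,3) f=1→J1  4|2|1
+link4  5|2|1
C(4,2) f=2→J2  5|2|2
M = 3(5−1)−2·2−2 = 12−4−2 = 6

M = 6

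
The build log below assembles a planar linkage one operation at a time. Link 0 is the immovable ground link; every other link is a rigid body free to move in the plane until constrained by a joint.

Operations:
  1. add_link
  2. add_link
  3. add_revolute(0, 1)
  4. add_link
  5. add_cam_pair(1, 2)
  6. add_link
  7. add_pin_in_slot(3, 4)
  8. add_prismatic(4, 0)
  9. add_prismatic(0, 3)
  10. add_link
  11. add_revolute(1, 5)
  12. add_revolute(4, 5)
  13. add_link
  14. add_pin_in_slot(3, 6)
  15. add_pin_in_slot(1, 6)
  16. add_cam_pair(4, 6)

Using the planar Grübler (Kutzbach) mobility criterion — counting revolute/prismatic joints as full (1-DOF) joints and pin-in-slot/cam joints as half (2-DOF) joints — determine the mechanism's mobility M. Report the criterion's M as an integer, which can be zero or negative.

ground; <1,0,0>
#1 <2,0,0>
#2 <3,0,0>
R:0↔1 J1 <3,1,0>
#3 <4,1,0>
C:1↔2 J2 <4,1,1>
#4 <5,1,1>
PS:3↔4 J2 <5,1,2>
P:4↔0 J1 <5,2,2>
P:0↔3 J1 <5,3,2>
#5 <6,3,2>
R:1↔5 J1 <6,4,2>
R:4↔5 J1 <6,5,2>
#6 <7,5,2>
PS:3↔6 J2 <7,5,3>
PS:1↔6 J2 <7,5,4>
C:4↔6 J2 <7,5,5>
3×6 − 2×5 − 1×5 = 3

M = 3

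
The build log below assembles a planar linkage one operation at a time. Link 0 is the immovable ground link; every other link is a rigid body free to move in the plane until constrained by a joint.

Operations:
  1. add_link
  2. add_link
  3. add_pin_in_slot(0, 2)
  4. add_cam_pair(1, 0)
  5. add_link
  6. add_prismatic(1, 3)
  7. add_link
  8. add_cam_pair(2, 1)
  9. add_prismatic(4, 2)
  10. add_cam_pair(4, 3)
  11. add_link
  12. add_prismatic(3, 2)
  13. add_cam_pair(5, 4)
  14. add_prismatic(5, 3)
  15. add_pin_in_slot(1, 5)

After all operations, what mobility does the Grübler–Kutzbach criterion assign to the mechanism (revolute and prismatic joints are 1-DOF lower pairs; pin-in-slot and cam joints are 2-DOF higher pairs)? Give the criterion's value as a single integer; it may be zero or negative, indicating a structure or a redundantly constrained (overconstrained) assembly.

M = 1

[1;0;0] (link 0 is ground)
L+ [2;0;0]
L+ [3;0;0]
PS(0,2)∈J2 [3;0;1]
C(1,0)∈J2 [3;0;2]
L+ [4;0;2]
P(1,3)∈J1 [4;1;2]
L+ [5;1;2]
C(2,1)∈J2 [5;1;3]
P(4,2)∈J1 [5;2;3]
C(4,3)∈J2 [5;2;4]
L+ [6;2;4]
P(3,2)∈J1 [6;3;4]
C(5,4)∈J2 [6;3;5]
P(5,3)∈J1 [6;4;5]
PS(1,5)∈J2 [6;4;6]
mobility = 15 − 8 − 6 = 1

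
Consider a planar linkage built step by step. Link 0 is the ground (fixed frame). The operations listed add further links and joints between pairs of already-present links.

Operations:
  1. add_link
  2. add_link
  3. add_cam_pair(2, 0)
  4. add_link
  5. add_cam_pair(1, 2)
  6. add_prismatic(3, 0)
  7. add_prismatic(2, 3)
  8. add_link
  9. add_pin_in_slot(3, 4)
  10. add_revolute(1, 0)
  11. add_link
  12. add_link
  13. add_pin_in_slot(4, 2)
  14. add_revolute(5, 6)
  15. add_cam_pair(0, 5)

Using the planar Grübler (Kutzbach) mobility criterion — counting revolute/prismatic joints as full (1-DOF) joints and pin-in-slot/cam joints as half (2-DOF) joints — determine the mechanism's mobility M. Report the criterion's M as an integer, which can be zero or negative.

[1;0;0] (link 0 is ground)
L+ [2;0;0]
L+ [3;0;0]
C(2,0)∈J2 [3;0;1]
L+ [4;0;1]
C(1,2)∈J2 [4;0;2]
P(3,0)∈J1 [4;1;2]
P(2,3)∈J1 [4;2;2]
L+ [5;2;2]
PS(3,4)∈J2 [5;2;3]
R(1,0)∈J1 [5;3;3]
L+ [6;3;3]
L+ [7;3;3]
PS(4,2)∈J2 [7;3;4]
R(5,6)∈J1 [7;4;4]
C(0,5)∈J2 [7;4;5]
mobility = 18 − 8 − 5 = 5

M = 5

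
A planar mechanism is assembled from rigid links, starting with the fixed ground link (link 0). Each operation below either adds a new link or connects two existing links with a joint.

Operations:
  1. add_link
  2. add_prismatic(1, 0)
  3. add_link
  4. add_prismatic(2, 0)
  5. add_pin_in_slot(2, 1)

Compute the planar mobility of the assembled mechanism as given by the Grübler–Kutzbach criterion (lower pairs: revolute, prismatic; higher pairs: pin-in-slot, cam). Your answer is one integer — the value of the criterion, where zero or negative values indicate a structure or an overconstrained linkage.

link 0 = ground. State L|J1|J2 = 1|0|0
+link1  2|0|0
P(1,0) f=1→J1  2|1|0
+link2  3|1|0
P(2,0) f=1→J1  3|2|0
PS(2,1) f=2→J2  3|2|1
M = 3(3−1)−2·2−1 = 6−4−1 = 1

M = 1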